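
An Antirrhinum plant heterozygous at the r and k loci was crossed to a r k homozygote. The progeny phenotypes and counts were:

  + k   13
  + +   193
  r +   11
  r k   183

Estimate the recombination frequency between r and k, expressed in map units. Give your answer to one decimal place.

The two most frequent classes, + + (193) and r k (183), are the parental types, so the F1 was + + / r k.
The recombinant classes are + k and r +: 13 + 11 = 24.
Recombination frequency = 24/400 = 0.0600 ≈ 6.0%, i.e. 6.0 map units.

6.0 map units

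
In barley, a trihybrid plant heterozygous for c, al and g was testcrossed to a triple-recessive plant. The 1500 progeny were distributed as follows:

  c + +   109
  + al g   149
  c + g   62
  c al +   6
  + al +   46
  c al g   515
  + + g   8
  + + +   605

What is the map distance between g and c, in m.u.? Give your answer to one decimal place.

18.1 m.u.

The two most frequent reciprocal classes, + + + and c al g, are the parental types, so the F1 was + + + / c al g.
The two rarest classes, + + g and c al +, are the double crossovers. Comparing them with the parentals, only the g allele has switched, so g is the middle locus and the order is al – g – c.
Crossovers in the g–c interval produce the single-crossover classes c + + and + al g (109 + 149 = 258) plus the double crossovers (14).
RF(g–c) = (258 + 14) / 1500 = 272/1500 = 0.1813 → 18.1 m.u.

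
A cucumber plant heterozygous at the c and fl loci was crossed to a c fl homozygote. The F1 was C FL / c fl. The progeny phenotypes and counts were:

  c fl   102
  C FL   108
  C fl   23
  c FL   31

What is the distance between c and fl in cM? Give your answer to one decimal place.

20.5 cM

The recombinant classes are C fl and c FL: 23 + 31 = 54.
Recombination frequency = 54/264 = 0.2045 ≈ 20.5%, i.e. 20.5 cM.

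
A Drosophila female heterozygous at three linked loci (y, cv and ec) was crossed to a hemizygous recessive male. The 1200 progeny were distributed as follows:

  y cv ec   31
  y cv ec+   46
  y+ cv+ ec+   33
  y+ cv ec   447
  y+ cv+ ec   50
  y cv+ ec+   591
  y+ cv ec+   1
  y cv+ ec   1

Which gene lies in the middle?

The two most frequent reciprocal classes, y cv+ ec+ and y+ cv ec, are the parental types, so the F1 was y cv+ ec+ / y+ cv ec.
The two rarest classes, y cv+ ec and y+ cv ec+, are the double crossovers. Comparing them with the parentals, only the ec allele has switched, so ec is the middle locus and the order is cv – ec – y.

ec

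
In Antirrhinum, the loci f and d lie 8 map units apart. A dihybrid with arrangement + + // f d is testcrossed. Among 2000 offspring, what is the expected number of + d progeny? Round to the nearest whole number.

A map distance of 8 map units corresponds to a recombination frequency of 0.080.
The F1 is + + / f d, so + d is a recombinant gamete class with expected frequency r/2 = 0.080/2 = 0.0400.
Expected number = 0.0400 × 2000 = 80.00 ≈ 80.

80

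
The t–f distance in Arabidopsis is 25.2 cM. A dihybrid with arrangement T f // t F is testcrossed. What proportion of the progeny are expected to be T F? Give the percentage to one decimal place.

A map distance of 25.2 cM corresponds to a recombination frequency of 0.252.
The F1 is T f / t F, so T F is a recombinant gamete class with expected frequency r/2 = 0.252/2 = 0.1260.
That is 0.1260 = 12.6% of the progeny.

12.6%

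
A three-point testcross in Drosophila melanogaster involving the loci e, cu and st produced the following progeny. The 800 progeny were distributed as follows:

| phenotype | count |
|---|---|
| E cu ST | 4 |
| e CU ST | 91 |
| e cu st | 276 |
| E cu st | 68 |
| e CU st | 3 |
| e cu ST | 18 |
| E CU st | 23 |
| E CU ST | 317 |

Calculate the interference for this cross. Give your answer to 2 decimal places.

The two most frequent reciprocal classes, e cu st and E CU ST, are the parental types, so the F1 was e cu st / E CU ST.
The two rarest classes, e CU st and E cu ST, are the double crossovers. Comparing them with the parentals, only the cu allele has switched, so cu is the middle locus and the order is st – cu – e.
st–cu: (41 + 7)/800 = 0.0600; cu–e: (159 + 7)/800 = 0.2075.
Expected DCO frequency = 0.0600 × 0.2075 ≈ 0.01245; observed = 7/800 ≈ 0.00875.
Coefficient of coincidence = 0.00875/0.01245 ≈ 0.70; interference = 1 − 0.70 = 0.30.

0.30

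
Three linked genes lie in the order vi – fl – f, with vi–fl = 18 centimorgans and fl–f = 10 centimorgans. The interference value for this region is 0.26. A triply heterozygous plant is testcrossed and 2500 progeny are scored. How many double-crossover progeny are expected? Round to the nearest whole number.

33

Map distances give recombination frequencies of 0.180 and 0.100 for the two intervals.
With interference 0.26 (so coincidence = 0.74), expected double-crossover frequency = 0.180 × 0.100 × 0.74 = 0.01332.
Expected number = 0.01332 × 2500 = 33.30 ≈ 33.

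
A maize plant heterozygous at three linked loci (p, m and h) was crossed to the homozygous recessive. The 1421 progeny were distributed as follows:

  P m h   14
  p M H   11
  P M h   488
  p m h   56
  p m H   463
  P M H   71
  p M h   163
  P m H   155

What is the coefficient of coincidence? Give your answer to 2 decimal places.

The two most frequent reciprocal classes, p m H and P M h, are the parental types, so the F1 was p m H / P M h.
The two rarest classes, p M H and P m h, are the double crossovers. Comparing them with the parentals, only the m allele has switched, so m is the middle locus and the order is h – m – p.
h–m: (127 + 25)/1421 = 0.1070; m–p: (318 + 25)/1421 = 0.2414.
Expected DCO frequency = 0.1070 × 0.2414 ≈ 0.02583; observed = 25/1421 ≈ 0.01759.
Coefficient of coincidence = 0.01759/0.02583 ≈ 0.68.

0.68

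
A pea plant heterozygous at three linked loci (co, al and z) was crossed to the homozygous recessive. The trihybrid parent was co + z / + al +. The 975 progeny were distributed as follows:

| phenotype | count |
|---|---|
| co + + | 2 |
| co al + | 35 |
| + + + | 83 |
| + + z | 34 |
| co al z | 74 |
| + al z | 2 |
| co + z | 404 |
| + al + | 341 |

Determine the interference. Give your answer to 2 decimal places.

The two rarest classes, co + + and + al z, are the double crossovers. Comparing them with the parentals, only the z allele has switched, so z is the middle locus and the order is al – z – co.
al–z: (157 + 4)/975 = 0.1651; z–co: (69 + 4)/975 = 0.0749.
Expected DCO frequency = 0.1651 × 0.0749 ≈ 0.01237; observed = 4/975 ≈ 0.00410.
Coefficient of coincidence = 0.00410/0.01237 ≈ 0.33; interference = 1 − 0.33 = 0.67.

0.67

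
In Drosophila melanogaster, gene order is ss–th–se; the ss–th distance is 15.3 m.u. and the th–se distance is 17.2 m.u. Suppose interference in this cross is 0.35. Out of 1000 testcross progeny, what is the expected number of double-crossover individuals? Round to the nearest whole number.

Map distances give recombination frequencies of 0.153 and 0.172 for the two intervals.
With interference 0.35 (so coincidence = 0.65), expected double-crossover frequency = 0.153 × 0.172 × 0.65 = 0.01711.
Expected number = 0.01711 × 1000 = 17.11 ≈ 17.

17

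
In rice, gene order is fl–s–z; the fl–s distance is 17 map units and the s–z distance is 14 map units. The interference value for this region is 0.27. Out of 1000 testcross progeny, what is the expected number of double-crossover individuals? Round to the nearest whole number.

Map distances give recombination frequencies of 0.170 and 0.140 for the two intervals.
With interference 0.27 (so coincidence = 0.73), expected double-crossover frequency = 0.170 × 0.140 × 0.73 = 0.01737.
Expected number = 0.01737 × 1000 = 17.37 ≈ 17.

17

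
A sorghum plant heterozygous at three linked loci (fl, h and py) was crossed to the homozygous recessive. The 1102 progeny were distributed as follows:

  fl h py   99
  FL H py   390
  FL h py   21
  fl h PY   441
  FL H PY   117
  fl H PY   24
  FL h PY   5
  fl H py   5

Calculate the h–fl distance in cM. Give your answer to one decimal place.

5.0 cM

The two most frequent reciprocal classes, fl h PY and FL H py, are the parental types, so the F1 was fl h PY / FL H py.
The two rarest classes, FL h PY and fl H py, are the double crossovers. Comparing them with the parentals, only the fl allele has switched, so fl is the middle locus and the order is h – fl – py.
Crossovers in the h–fl interval produce the single-crossover classes fl H PY and FL h py (24 + 21 = 45) plus the double crossovers (10).
RF(h–fl) = (45 + 10) / 1102 = 55/1102 = 0.0499 → 5.0 cM.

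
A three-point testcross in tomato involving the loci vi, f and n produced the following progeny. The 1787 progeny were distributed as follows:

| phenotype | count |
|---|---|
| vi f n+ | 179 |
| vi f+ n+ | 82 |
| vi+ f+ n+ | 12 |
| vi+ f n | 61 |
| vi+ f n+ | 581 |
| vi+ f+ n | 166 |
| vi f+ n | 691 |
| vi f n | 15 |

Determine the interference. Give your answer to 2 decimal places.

The two most frequent reciprocal classes, vi+ f n+ and vi f+ n, are the parental types, so the F1 was vi+ f n+ / vi f+ n.
The two rarest classes, vi+ f+ n+ and vi f n, are the double crossovers. Comparing them with the parentals, only the f allele has switched, so f is the middle locus and the order is n – f – vi.
n–f: (143 + 27)/1787 = 0.0951; f–vi: (345 + 27)/1787 = 0.2082.
Expected DCO frequency = 0.0951 × 0.2082 ≈ 0.01980; observed = 27/1787 ≈ 0.01511.
Coefficient of coincidence = 0.01511/0.01980 ≈ 0.76; interference = 1 − 0.76 = 0.24.

0.24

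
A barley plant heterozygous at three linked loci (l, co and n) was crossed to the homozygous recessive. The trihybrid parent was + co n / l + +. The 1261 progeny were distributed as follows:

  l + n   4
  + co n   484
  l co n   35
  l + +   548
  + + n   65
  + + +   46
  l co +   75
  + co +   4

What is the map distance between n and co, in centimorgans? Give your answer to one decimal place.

11.7 centimorgans

The two rarest classes, + co + and l + n, are the double crossovers. Comparing them with the parentals, only the n allele has switched, so n is the middle locus and the order is l – n – co.
Crossovers in the n–co interval produce the single-crossover classes + + n and l co + (65 + 75 = 140) plus the double crossovers (8).
RF(n–co) = (140 + 8) / 1261 = 148/1261 = 0.1174 → 11.7 centimorgans.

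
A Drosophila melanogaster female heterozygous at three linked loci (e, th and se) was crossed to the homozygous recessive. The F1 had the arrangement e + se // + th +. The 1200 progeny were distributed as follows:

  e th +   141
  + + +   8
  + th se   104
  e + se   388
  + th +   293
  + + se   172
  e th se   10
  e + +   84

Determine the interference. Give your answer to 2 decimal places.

0.68

The two rarest classes, e th se and + + +, are the double crossovers. Comparing them with the parentals, only the th allele has switched, so th is the middle locus and the order is e – th – se.
e–th: (313 + 18)/1200 = 0.2758; th–se: (188 + 18)/1200 = 0.1717.
Expected DCO frequency = 0.2758 × 0.1717 ≈ 0.04735; observed = 18/1200 ≈ 0.01500.
Coefficient of coincidence = 0.01500/0.04735 ≈ 0.32; interference = 1 − 0.32 = 0.68.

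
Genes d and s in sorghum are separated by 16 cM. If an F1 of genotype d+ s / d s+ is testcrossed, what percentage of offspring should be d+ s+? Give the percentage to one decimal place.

A map distance of 16 cM corresponds to a recombination frequency of 0.160.
The F1 is d+ s / d s+, so d+ s+ is a recombinant gamete class with expected frequency r/2 = 0.160/2 = 0.0800.
That is 0.0800 = 8.0% of the progeny.

8.0%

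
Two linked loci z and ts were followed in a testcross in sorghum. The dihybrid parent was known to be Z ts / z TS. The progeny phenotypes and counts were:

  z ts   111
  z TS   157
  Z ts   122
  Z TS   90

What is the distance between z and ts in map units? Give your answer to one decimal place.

The recombinant classes are Z TS and z ts: 90 + 111 = 201.
Recombination frequency = 201/480 = 0.4188 ≈ 41.9%, i.e. 41.9 map units.

41.9 map units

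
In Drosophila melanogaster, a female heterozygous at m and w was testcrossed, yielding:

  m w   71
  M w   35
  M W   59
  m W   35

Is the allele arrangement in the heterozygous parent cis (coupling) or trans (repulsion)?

cis

The two most frequent classes are M W (59) and m w (71); these are the parental (non-recombinant) types.
So the F1 carried M W on one chromosome and m w on the other — the recessive alleles are on the same chromosome (cis / coupling).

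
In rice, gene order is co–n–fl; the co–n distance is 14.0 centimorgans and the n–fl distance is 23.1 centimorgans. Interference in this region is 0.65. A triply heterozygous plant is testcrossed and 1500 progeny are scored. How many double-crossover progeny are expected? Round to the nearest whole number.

Map distances give recombination frequencies of 0.140 and 0.231 for the two intervals.
With interference 0.65 (so coincidence = 0.35), expected double-crossover frequency = 0.140 × 0.231 × 0.35 = 0.01132.
Expected number = 0.01132 × 1500 = 16.98 ≈ 17.

17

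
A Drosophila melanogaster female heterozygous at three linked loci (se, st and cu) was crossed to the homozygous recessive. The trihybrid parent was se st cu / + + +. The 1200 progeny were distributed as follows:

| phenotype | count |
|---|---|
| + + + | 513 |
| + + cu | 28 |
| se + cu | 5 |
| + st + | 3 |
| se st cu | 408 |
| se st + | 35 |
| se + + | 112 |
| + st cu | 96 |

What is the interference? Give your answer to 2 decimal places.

0.37

The two rarest classes, se + cu and + st +, are the double crossovers. Comparing them with the parentals, only the st allele has switched, so st is the middle locus and the order is se – st – cu.
se–st: (208 + 8)/1200 = 0.1800; st–cu: (63 + 8)/1200 = 0.0592.
Expected DCO frequency = 0.1800 × 0.0592 ≈ 0.01066; observed = 8/1200 ≈ 0.00667.
Coefficient of coincidence = 0.00667/0.01066 ≈ 0.63; interference = 1 − 0.63 = 0.37.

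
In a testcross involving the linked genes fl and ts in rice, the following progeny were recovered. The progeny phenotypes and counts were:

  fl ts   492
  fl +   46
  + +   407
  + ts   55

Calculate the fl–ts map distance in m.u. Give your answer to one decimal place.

10.1 m.u.

The two most frequent classes, + + (407) and fl ts (492), are the parental types, so the F1 was + + / fl ts.
The recombinant classes are + ts and fl +: 55 + 46 = 101.
Recombination frequency = 101/1000 = 0.1010 ≈ 10.1%, i.e. 10.1 m.u.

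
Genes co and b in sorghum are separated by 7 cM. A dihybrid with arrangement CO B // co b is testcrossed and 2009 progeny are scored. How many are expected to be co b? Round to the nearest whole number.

934

A map distance of 7 cM corresponds to a recombination frequency of 0.070.
The F1 is CO B / co b, so co b is a parental gamete class with expected frequency (1 − r)/2 = 0.930/2 = 0.4650.
Expected number = 0.4650 × 2009 = 934.18 ≈ 934.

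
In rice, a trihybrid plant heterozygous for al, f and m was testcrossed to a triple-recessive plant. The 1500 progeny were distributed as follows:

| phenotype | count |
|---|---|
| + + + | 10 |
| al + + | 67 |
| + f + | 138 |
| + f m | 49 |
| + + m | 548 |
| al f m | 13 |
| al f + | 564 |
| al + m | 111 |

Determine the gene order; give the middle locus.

The two most frequent reciprocal classes, + + m and al f +, are the parental types, so the F1 was + + m / al f +.
The two rarest classes, + + + and al f m, are the double crossovers. Comparing them with the parentals, only the m allele has switched, so m is the middle locus and the order is al – m – f.

m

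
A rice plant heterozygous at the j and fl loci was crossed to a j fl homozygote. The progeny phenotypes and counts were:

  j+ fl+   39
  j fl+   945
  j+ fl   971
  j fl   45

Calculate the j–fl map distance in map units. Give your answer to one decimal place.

The two most frequent classes, j+ fl (971) and j fl+ (945), are the parental types, so the F1 was j+ fl / j fl+.
The recombinant classes are j+ fl+ and j fl: 39 + 45 = 84.
Recombination frequency = 84/2000 = 0.0420 ≈ 4.2%, i.e. 4.2 map units.

4.2 map units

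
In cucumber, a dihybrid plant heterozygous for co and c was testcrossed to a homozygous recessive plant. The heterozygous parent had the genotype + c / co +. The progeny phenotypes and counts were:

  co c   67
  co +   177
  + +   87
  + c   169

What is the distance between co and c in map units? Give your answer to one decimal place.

The recombinant classes are + + and co c: 87 + 67 = 154.
Recombination frequency = 154/500 = 0.3080 ≈ 30.8%, i.e. 30.8 map units.

30.8 map units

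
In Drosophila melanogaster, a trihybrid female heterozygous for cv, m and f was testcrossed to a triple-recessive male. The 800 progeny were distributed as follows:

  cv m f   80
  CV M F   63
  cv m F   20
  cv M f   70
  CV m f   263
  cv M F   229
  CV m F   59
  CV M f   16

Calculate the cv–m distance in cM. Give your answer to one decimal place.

22.4 cM

The two most frequent reciprocal classes, CV m f and cv M F, are the parental types, so the F1 was CV m f / cv M F.
The two rarest classes, CV M f and cv m F, are the double crossovers. Comparing them with the parentals, only the m allele has switched, so m is the middle locus and the order is cv – m – f.
Crossovers in the cv–m interval produce the single-crossover classes cv m f and CV M F (80 + 63 = 143) plus the double crossovers (36).
RF(cv–m) = (143 + 36) / 800 = 179/800 = 0.2238 → 22.4 cM.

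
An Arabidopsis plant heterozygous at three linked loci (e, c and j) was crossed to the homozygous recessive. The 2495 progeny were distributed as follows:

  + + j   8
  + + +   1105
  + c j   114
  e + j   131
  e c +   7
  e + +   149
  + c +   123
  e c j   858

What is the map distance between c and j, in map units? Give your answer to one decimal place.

10.8 map units

The two most frequent reciprocal classes, e c j and + + +, are the parental types, so the F1 was e c j / + + +.
The two rarest classes, e c + and + + j, are the double crossovers. Comparing them with the parentals, only the j allele has switched, so j is the middle locus and the order is e – j – c.
Crossovers in the j–c interval produce the single-crossover classes e + j and + c + (131 + 123 = 254) plus the double crossovers (15).
RF(j–c) = (254 + 15) / 2495 = 269/2495 = 0.1078 → 10.8 map units.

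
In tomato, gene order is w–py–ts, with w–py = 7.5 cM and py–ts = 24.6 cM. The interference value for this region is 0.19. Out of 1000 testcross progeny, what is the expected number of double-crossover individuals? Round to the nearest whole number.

Map distances give recombination frequencies of 0.075 and 0.246 for the two intervals.
With interference 0.19 (so coincidence = 0.81), expected double-crossover frequency = 0.075 × 0.246 × 0.81 = 0.01494.
Expected number = 0.01494 × 1000 = 14.94 ≈ 15.

15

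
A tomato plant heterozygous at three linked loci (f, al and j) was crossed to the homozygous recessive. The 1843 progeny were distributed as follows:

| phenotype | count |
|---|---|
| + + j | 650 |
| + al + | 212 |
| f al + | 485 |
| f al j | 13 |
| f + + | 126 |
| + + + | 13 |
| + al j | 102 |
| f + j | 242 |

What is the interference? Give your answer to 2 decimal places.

The two most frequent reciprocal classes, + + j and f al +, are the parental types, so the F1 was + + j / f al +.
The two rarest classes, + + + and f al j, are the double crossovers. Comparing them with the parentals, only the j allele has switched, so j is the middle locus and the order is f – j – al.
f–j: (454 + 26)/1843 = 0.2604; j–al: (228 + 26)/1843 = 0.1378.
Expected DCO frequency = 0.2604 × 0.1378 ≈ 0.03588; observed = 26/1843 ≈ 0.01411.
Coefficient of coincidence = 0.01411/0.03588 ≈ 0.39; interference = 1 − 0.39 = 0.61.

0.61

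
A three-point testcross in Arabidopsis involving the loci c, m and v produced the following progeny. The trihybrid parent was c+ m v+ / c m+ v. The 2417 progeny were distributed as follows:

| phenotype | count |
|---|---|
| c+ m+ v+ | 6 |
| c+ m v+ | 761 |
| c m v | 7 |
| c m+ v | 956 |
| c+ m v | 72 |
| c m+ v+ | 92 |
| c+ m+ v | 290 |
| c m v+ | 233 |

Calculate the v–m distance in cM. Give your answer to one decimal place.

The two rarest classes, c+ m+ v+ and c m v, are the double crossovers. Comparing them with the parentals, only the m allele has switched, so m is the middle locus and the order is c – m – v.
Crossovers in the m–v interval produce the single-crossover classes c+ m v and c m+ v+ (72 + 92 = 164) plus the double crossovers (13).
RF(m–v) = (164 + 13) / 2417 = 177/2417 = 0.0732 → 7.3 cM.

7.3 cM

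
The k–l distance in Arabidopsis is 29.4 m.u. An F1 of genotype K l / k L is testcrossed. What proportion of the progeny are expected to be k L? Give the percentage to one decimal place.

A map distance of 29.4 m.u. corresponds to a recombination frequency of 0.294.
The F1 is K l / k L, so k L is a parental gamete class with expected frequency (1 − r)/2 = 0.706/2 = 0.3530.
That is 0.3530 = 35.3% of the progeny.

35.3%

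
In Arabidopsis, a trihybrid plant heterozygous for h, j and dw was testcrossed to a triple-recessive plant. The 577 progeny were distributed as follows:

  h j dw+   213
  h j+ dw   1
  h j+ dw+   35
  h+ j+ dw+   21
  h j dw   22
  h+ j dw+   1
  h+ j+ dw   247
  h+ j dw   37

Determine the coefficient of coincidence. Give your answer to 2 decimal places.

0.35

The two most frequent reciprocal classes, h+ j+ dw and h j dw+, are the parental types, so the F1 was h+ j+ dw / h j dw+.
The two rarest classes, h j+ dw and h+ j dw+, are the double crossovers. Comparing them with the parentals, only the h allele has switched, so h is the middle locus and the order is dw – h – j.
dw–h: (43 + 2)/577 = 0.0780; h–j: (72 + 2)/577 = 0.1282.
Expected DCO frequency = 0.0780 × 0.1282 ≈ 0.01000; observed = 2/577 ≈ 0.00347.
Coefficient of coincidence = 0.00347/0.01000 ≈ 0.35.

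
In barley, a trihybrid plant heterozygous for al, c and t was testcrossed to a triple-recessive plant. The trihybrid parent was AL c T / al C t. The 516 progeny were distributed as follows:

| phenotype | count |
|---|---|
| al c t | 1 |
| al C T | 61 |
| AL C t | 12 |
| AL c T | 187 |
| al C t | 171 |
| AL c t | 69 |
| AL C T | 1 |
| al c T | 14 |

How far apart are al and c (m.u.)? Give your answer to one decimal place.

5.4 m.u.

The two rarest classes, AL C T and al c t, are the double crossovers. Comparing them with the parentals, only the c allele has switched, so c is the middle locus and the order is al – c – t.
Crossovers in the al–c interval produce the single-crossover classes al c T and AL C t (14 + 12 = 26) plus the double crossovers (2).
RF(al–c) = (26 + 2) / 516 = 28/516 = 0.0543 → 5.4 m.u.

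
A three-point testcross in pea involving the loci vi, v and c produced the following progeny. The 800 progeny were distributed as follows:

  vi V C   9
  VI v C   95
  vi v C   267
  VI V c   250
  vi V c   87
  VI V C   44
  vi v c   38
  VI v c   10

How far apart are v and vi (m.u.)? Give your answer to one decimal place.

The two most frequent reciprocal classes, VI V c and vi v C, are the parental types, so the F1 was VI V c / vi v C.
The two rarest classes, VI v c and vi V C, are the double crossovers. Comparing them with the parentals, only the v allele has switched, so v is the middle locus and the order is c – v – vi.
Crossovers in the v–vi interval produce the single-crossover classes vi V c and VI v C (87 + 95 = 182) plus the double crossovers (19).
RF(v–vi) = (182 + 19) / 800 = 201/800 = 0.2512 → 25.1 m.u.

25.1 m.u.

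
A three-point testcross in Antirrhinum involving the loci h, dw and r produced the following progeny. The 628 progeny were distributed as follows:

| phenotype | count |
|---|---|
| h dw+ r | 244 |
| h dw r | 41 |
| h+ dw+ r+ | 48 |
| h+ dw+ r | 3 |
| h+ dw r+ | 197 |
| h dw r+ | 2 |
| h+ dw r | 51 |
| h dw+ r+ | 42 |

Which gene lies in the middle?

The two most frequent reciprocal classes, h dw+ r and h+ dw r+, are the parental types, so the F1 was h dw+ r / h+ dw r+.
The two rarest classes, h+ dw+ r and h dw r+, are the double crossovers. Comparing them with the parentals, only the h allele has switched, so h is the middle locus and the order is r – h – dw.

h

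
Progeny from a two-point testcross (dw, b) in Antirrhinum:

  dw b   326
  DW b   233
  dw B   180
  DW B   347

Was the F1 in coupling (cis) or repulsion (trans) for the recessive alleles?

The two most frequent classes are DW B (347) and dw b (326); these are the parental (non-recombinant) types.
So the F1 carried DW B on one chromosome and dw b on the other — the recessive alleles are on the same chromosome (cis / coupling).

cis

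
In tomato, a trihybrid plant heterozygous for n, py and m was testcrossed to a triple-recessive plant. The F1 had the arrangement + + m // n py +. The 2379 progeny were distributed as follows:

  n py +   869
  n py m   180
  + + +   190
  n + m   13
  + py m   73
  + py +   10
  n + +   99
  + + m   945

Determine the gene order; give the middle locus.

The two rarest classes, n + m and + py +, are the double crossovers. Comparing them with the parentals, only the n allele has switched, so n is the middle locus and the order is py – n – m.

n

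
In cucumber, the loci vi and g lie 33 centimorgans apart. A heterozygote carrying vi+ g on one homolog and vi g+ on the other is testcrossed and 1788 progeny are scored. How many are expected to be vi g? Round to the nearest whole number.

295

A map distance of 33 centimorgans corresponds to a recombination frequency of 0.330.
The F1 is vi+ g / vi g+, so vi g is a recombinant gamete class with expected frequency r/2 = 0.330/2 = 0.1650.
Expected number = 0.1650 × 1788 = 295.02 ≈ 295.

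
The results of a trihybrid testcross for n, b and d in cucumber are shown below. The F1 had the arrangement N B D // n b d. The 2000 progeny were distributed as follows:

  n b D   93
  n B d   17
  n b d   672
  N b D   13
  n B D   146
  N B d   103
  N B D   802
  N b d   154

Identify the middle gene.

b

The two rarest classes, N b D and n B d, are the double crossovers. Comparing them with the parentals, only the b allele has switched, so b is the middle locus and the order is n – b – d.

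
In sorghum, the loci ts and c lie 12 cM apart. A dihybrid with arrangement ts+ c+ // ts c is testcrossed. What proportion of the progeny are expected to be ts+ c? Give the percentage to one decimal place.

A map distance of 12 cM corresponds to a recombination frequency of 0.120.
The F1 is ts+ c+ / ts c, so ts+ c is a recombinant gamete class with expected frequency r/2 = 0.120/2 = 0.0600.
That is 0.0600 = 6.0% of the progeny.

6.0%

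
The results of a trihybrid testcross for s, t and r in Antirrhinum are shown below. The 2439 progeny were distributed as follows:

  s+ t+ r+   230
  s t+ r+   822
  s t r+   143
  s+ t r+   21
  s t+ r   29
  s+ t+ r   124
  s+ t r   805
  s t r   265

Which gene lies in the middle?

r

The two most frequent reciprocal classes, s t+ r+ and s+ t r, are the parental types, so the F1 was s t+ r+ / s+ t r.
The two rarest classes, s t+ r and s+ t r+, are the double crossovers. Comparing them with the parentals, only the r allele has switched, so r is the middle locus and the order is s – r – t.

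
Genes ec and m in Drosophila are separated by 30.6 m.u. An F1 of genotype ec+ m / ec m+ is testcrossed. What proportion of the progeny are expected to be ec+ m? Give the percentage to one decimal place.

A map distance of 30.6 m.u. corresponds to a recombination frequency of 0.306.
The F1 is ec+ m / ec m+, so ec+ m is a parental gamete class with expected frequency (1 − r)/2 = 0.694/2 = 0.3470.
That is 0.3470 = 34.7% of the progeny.

34.7%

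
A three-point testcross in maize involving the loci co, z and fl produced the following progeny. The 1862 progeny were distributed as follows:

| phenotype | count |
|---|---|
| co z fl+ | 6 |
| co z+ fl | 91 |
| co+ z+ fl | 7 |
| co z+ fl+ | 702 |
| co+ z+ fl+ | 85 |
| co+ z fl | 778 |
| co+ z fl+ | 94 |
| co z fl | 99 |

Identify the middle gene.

The two most frequent reciprocal classes, co+ z fl and co z+ fl+, are the parental types, so the F1 was co+ z fl / co z+ fl+.
The two rarest classes, co+ z+ fl and co z fl+, are the double crossovers. Comparing them with the parentals, only the z allele has switched, so z is the middle locus and the order is fl – z – co.

z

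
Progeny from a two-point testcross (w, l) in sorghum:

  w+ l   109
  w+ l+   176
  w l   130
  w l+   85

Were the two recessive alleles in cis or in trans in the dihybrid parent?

cis

The two most frequent classes are w+ l+ (176) and w l (130); these are the parental (non-recombinant) types.
So the F1 carried w+ l+ on one chromosome and w l on the other — the recessive alleles are on the same chromosome (cis / coupling).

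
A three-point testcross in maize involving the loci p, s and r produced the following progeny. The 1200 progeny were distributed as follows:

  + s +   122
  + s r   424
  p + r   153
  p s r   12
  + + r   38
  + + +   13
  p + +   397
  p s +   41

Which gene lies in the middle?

The two most frequent reciprocal classes, + s r and p + +, are the parental types, so the F1 was + s r / p + +.
The two rarest classes, p s r and + + +, are the double crossovers. Comparing them with the parentals, only the p allele has switched, so p is the middle locus and the order is r – p – s.

p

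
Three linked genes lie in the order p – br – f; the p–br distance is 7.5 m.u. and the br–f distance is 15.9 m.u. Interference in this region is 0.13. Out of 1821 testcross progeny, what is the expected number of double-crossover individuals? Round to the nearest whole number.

19

Map distances give recombination frequencies of 0.075 and 0.159 for the two intervals.
With interference 0.13 (so coincidence = 0.87), expected double-crossover frequency = 0.075 × 0.159 × 0.87 = 0.01037.
Expected number = 0.01037 × 1821 = 18.89 ≈ 19.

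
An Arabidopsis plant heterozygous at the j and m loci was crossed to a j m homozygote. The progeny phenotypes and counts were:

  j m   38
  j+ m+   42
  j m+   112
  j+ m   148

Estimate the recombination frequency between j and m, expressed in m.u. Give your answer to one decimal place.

23.5 m.u.

The two most frequent classes, j+ m (148) and j m+ (112), are the parental types, so the F1 was j+ m / j m+.
The recombinant classes are j+ m+ and j m: 42 + 38 = 80.
Recombination frequency = 80/340 = 0.2353 ≈ 23.5%, i.e. 23.5 m.u.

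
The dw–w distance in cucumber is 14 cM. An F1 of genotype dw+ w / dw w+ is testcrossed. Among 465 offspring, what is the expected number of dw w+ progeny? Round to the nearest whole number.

A map distance of 14 cM corresponds to a recombination frequency of 0.140.
The F1 is dw+ w / dw w+, so dw w+ is a parental gamete class with expected frequency (1 − r)/2 = 0.860/2 = 0.4300.
Expected number = 0.4300 × 465 = 199.95 ≈ 200.

200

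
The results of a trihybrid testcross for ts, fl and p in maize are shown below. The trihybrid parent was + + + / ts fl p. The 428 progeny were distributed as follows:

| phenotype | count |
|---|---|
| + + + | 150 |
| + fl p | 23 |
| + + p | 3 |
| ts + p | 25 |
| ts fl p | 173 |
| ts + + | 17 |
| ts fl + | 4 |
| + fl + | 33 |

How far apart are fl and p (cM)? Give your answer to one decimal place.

The two rarest classes, + + p and ts fl +, are the double crossovers. Comparing them with the parentals, only the p allele has switched, so p is the middle locus and the order is ts – p – fl.
Crossovers in the p–fl interval produce the single-crossover classes + fl + and ts + p (33 + 25 = 58) plus the double crossovers (7).
RF(p–fl) = (58 + 7) / 428 = 65/428 = 0.1519 → 15.2 cM.

15.2 cM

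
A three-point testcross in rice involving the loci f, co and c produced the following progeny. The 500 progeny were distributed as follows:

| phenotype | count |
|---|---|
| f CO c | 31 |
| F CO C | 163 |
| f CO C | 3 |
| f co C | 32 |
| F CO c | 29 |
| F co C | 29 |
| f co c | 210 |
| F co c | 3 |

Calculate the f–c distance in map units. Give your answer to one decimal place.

The two most frequent reciprocal classes, f co c and F CO C, are the parental types, so the F1 was f co c / F CO C.
The two rarest classes, F co c and f CO C, are the double crossovers. Comparing them with the parentals, only the f allele has switched, so f is the middle locus and the order is co – f – c.
Crossovers in the f–c interval produce the single-crossover classes f co C and F CO c (32 + 29 = 61) plus the double crossovers (6).
RF(f–c) = (61 + 6) / 500 = 67/500 = 0.1340 → 13.4 map units.

13.4 map units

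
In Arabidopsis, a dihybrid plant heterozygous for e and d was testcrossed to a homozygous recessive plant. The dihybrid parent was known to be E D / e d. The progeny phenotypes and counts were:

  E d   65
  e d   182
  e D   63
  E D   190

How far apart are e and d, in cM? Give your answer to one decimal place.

25.6 cM

The recombinant classes are E d and e D: 65 + 63 = 128.
Recombination frequency = 128/500 = 0.2560 ≈ 25.6%, i.e. 25.6 cM.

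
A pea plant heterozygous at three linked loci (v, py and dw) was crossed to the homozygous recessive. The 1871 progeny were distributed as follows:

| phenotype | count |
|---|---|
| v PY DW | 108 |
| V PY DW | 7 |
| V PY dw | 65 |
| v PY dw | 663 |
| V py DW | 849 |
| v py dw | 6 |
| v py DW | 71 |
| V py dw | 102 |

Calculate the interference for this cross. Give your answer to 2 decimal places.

The two most frequent reciprocal classes, V py DW and v PY dw, are the parental types, so the F1 was V py DW / v PY dw.
The two rarest classes, V PY DW and v py dw, are the double crossovers. Comparing them with the parentals, only the py allele has switched, so py is the middle locus and the order is v – py – dw.
v–py: (136 + 13)/1871 = 0.0796; py–dw: (210 + 13)/1871 = 0.1192.
Expected DCO frequency = 0.0796 × 0.1192 ≈ 0.00949; observed = 13/1871 ≈ 0.00695.
Coefficient of coincidence = 0.00695/0.00949 ≈ 0.73; interference = 1 − 0.73 = 0.27.

0.27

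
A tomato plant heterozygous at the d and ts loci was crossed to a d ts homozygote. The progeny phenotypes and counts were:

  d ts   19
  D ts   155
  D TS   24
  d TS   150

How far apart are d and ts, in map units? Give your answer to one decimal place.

The two most frequent classes, D ts (155) and d TS (150), are the parental types, so the F1 was D ts / d TS.
The recombinant classes are D TS and d ts: 24 + 19 = 43.
Recombination frequency = 43/348 = 0.1236 ≈ 12.4%, i.e. 12.4 map units.

12.4 map units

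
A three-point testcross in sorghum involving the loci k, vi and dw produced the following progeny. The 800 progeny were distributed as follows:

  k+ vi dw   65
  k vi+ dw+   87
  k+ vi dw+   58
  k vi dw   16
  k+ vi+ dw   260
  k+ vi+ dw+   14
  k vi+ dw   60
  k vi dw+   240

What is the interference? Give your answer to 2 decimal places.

0.11

The two most frequent reciprocal classes, k+ vi+ dw and k vi dw+, are the parental types, so the F1 was k+ vi+ dw / k vi dw+.
The two rarest classes, k+ vi+ dw+ and k vi dw, are the double crossovers. Comparing them with the parentals, only the dw allele has switched, so dw is the middle locus and the order is vi – dw – k.
vi–dw: (152 + 30)/800 = 0.2275; dw–k: (118 + 30)/800 = 0.1850.
Expected DCO frequency = 0.2275 × 0.1850 ≈ 0.04209; observed = 30/800 ≈ 0.03750.
Coefficient of coincidence = 0.03750/0.04209 ≈ 0.89; interference = 1 − 0.89 = 0.11.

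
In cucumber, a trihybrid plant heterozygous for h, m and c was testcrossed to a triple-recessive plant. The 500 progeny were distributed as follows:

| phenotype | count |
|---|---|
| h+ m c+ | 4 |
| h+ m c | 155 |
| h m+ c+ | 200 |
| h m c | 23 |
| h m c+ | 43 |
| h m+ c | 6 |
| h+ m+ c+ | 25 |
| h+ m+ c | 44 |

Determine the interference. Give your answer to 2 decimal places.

0.11

The two most frequent reciprocal classes, h m+ c+ and h+ m c, are the parental types, so the F1 was h m+ c+ / h+ m c.
The two rarest classes, h m+ c and h+ m c+, are the double crossovers. Comparing them with the parentals, only the c allele has switched, so c is the middle locus and the order is h – c – m.
h–c: (48 + 10)/500 = 0.1160; c–m: (87 + 10)/500 = 0.1940.
Expected DCO frequency = 0.1160 × 0.1940 ≈ 0.02250; observed = 10/500 ≈ 0.02000.
Coefficient of coincidence = 0.02000/0.02250 ≈ 0.89; interference = 1 − 0.89 = 0.11.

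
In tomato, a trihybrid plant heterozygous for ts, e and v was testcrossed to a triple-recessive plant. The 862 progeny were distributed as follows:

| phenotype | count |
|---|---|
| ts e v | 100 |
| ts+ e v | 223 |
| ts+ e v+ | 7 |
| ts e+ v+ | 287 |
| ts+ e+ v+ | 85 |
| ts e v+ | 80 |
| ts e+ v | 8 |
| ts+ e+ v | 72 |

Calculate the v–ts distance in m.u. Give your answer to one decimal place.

23.2 m.u.

The two most frequent reciprocal classes, ts e+ v+ and ts+ e v, are the parental types, so the F1 was ts e+ v+ / ts+ e v.
The two rarest classes, ts e+ v and ts+ e v+, are the double crossovers. Comparing them with the parentals, only the v allele has switched, so v is the middle locus and the order is ts – v – e.
Crossovers in the ts–v interval produce the single-crossover classes ts+ e+ v+ and ts e v (85 + 100 = 185) plus the double crossovers (15).
RF(ts–v) = (185 + 15) / 862 = 200/862 = 0.2320 → 23.2 m.u.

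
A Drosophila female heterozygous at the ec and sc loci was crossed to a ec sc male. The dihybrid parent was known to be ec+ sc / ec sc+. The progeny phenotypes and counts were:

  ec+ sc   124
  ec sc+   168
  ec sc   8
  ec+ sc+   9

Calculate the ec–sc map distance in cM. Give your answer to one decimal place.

5.5 cM

The recombinant classes are ec+ sc+ and ec sc: 9 + 8 = 17.
Recombination frequency = 17/309 = 0.0550 ≈ 5.5%, i.e. 5.5 cM.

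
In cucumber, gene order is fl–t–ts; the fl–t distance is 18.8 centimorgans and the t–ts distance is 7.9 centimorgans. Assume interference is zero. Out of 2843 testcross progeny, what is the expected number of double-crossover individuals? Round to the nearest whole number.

42

Map distances give recombination frequencies of 0.188 and 0.079 for the two intervals.
With no interference, expected double-crossover frequency = 0.188 × 0.079 = 0.01485.
Expected number = 0.01485 × 2843 = 42.22 ≈ 42.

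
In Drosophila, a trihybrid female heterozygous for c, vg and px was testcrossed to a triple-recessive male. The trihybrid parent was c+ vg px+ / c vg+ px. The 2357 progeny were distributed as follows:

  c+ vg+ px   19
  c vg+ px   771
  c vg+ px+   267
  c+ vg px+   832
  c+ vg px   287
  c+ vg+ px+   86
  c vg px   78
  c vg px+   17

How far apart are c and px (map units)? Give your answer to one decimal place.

The two rarest classes, c vg px+ and c+ vg+ px, are the double crossovers. Comparing them with the parentals, only the c allele has switched, so c is the middle locus and the order is px – c – vg.
Crossovers in the px–c interval produce the single-crossover classes c+ vg px and c vg+ px+ (287 + 267 = 554) plus the double crossovers (36).
RF(px–c) = (554 + 36) / 2357 = 590/2357 = 0.2503 → 25.0 map units.

25.0 map units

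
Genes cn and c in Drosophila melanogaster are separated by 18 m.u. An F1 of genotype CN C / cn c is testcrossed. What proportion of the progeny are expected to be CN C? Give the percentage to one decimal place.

A map distance of 18 m.u. corresponds to a recombination frequency of 0.180.
The F1 is CN C / cn c, so CN C is a parental gamete class with expected frequency (1 − r)/2 = 0.820/2 = 0.4100.
That is 0.4100 = 41.0% of the progeny.

41.0%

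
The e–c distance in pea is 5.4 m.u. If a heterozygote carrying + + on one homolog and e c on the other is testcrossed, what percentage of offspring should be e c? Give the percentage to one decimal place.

A map distance of 5.4 m.u. corresponds to a recombination frequency of 0.054.
The F1 is + + / e c, so e c is a parental gamete class with expected frequency (1 − r)/2 = 0.946/2 = 0.4730.
That is 0.4730 = 47.3% of the progeny.

47.3%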